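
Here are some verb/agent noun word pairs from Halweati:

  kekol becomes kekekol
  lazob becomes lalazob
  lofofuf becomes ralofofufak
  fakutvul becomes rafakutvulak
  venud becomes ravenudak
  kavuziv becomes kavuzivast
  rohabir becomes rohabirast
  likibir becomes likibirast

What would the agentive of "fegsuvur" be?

rafegsuvurak

kekol and fakutvul both end in -l yet inflect differently (kekekol, rafakutvulak), so the final letter is not what conditions the rule; the last vowel is.
"fegsuvur" has last vowel 'u'. The stems whose last vowel is 'u' (lofofuf → ralofofufak, fakutvul → rafakutvulak, venud → ravenudak) add ra- … -ak around the stem.
The other patterns: stems whose last vowel is 'o' repeat the first consonant+vowel as a prefix; stems whose last vowel is 'i' add -ast.
So fegsuvur → rafegsuvurak.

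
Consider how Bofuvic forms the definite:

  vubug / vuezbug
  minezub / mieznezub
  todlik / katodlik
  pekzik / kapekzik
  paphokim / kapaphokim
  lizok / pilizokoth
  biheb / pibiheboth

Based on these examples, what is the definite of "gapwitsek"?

"gapwitsek" has last vowel 'e'. The one such stem in the data (biheb → pibiheboth) adds pi- … -oth around the stem, so the same rule applies.
So gapwitsek → pigapwitsekoth.

pigapwitsekoth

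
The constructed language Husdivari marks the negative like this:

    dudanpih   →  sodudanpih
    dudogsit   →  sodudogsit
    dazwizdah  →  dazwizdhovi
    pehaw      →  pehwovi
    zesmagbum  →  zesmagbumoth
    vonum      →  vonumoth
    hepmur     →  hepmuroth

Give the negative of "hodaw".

"hodaw" has last vowel 'a'. The stems whose last vowel is 'a' (dazwizdah → dazwizdhovi, pehaw → pehwovi) delete the last vowel and add -ovi.
The other patterns: stems whose last vowel is 'i' add the prefix so-; stems whose last vowel is 'u' add -oth.
So hodaw → hodwovi.

hodwovi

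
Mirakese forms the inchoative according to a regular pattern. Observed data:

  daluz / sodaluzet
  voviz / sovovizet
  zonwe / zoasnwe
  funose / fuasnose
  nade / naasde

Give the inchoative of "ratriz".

"ratriz" ends in -z. The stems ending in -z (daluz → sodaluzet, voviz → sovovizet) add so- … -et around the stem.
The other pattern: stems ending in -e insert -as- after the first vowel.
So ratriz → soratrizet.

soratrizet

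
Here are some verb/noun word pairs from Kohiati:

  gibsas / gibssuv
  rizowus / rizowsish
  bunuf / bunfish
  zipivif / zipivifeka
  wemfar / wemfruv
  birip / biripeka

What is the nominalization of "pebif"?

pebifeka

gibsas and rizowus both end in -s yet inflect differently (gibssuv, rizowsish), so the final letter is not what conditions the rule; the last vowel is.
"pebif" has last vowel 'i'. The stems whose last vowel is 'i' (birip → biripeka, zipivif → zipivifeka) add -eka.
So pebif → pebifeka.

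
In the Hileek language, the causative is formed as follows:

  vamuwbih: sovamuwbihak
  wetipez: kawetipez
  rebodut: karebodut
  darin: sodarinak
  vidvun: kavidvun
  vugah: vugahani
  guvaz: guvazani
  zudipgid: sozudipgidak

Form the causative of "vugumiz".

sovugumizak

vugah and vamuwbih both end in -h yet inflect differently (vugahani, sovamuwbihak), so the final letter is not what conditions the rule; the last vowel is.
"vugumiz" has last vowel 'i'. The stems whose last vowel is 'i' (zudipgid → sozudipgidak, darin → sodarinak, vamuwbih → sovamuwbihak) add so- … -ak around the stem.
The other patterns: stems whose last vowel is 'a' add -ani; stems whose last vowel is 'e' or 'u' add the prefix ka-.
So vugumiz → sovugumizak.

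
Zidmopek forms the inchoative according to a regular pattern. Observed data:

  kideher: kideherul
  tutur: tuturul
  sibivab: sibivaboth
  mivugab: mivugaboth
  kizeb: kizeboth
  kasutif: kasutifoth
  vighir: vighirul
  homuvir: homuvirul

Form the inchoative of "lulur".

lulurul

kideher and kizeb both have last vowel 'e' yet inflect differently (kideherul, kizeboth), so the last vowel is not what conditions the rule; the final letter is.
"lulur" ends in -r. The stems ending in -r (tutur → tuturul, kideher → kideherul, vighir → vighirul) add -ul.
So lulur → lulurul.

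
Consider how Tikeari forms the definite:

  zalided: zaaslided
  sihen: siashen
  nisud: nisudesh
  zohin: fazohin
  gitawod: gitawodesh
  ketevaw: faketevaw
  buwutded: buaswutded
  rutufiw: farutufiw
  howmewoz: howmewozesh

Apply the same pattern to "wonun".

wonunesh

gitawod and buwutded both end in -d yet inflect differently (gitawodesh, buaswutded), so the final letter is not what conditions the rule; the last vowel is.
"wonun" has last vowel 'u'. The one such stem in the data (nisud → nisudesh) adds -esh, so the same rule applies.
So wonun → wonunesh.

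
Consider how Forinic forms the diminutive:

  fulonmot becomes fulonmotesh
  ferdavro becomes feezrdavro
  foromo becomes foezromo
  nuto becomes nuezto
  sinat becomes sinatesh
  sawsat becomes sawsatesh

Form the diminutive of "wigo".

wiezgo

fulonmot and ferdavro both have last vowel 'o' yet inflect differently (fulonmotesh, feezrdavro), so the last vowel is not what conditions the rule; the final letter is.
"wigo" ends in -o. The stems ending in -o (ferdavro → feezrdavro, foromo → foezromo, nuto → nuezto) insert -ez- after the first vowel.
The other pattern: stems ending in -t add -esh.
So wigo → wiezgo.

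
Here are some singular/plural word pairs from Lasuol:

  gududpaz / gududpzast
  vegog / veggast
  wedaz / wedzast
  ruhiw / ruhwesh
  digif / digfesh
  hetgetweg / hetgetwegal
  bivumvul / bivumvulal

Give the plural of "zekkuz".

vegog and hetgetweg both end in -g yet inflect differently (veggast, hetgetwegal), so the final letter is not what conditions the rule; the last vowel is.
"zekkuz" has last vowel 'u'. The one such stem in the data (bivumvul → bivumvulal) adds -al, so the same rule applies.
So zekkuz → zekkuzal.

zekkuzal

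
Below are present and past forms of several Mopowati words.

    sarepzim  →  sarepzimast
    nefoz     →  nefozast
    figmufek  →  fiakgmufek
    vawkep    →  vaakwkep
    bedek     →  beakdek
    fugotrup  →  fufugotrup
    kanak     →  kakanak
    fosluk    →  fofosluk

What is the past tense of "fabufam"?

vawkep and fugotrup both end in -p yet inflect differently (vaakwkep, fufugotrup), so the final letter is not what conditions the rule; the last vowel is.
"fabufam" has last vowel 'a'. The one such stem in the data (kanak → kakanak) repeats the first consonant+vowel as a prefix (as do fugotrup, fosluk), so the same rule applies.
So fabufam → fafabufam.

fafabufam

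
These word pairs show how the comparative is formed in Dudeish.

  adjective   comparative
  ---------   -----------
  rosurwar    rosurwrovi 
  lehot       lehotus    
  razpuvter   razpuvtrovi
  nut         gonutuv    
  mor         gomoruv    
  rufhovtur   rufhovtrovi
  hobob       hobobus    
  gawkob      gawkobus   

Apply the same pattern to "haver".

haverus

nut and lehot both end in -t yet inflect differently (gonutuv, lehotus), so the final letter is not what conditions the rule; the number of vowels is.
"haver" has 2 vowels. The stems with 2 vowels (hobob → hobobus, lehot → lehotus, gawkob → gawkobus) add -us.
The other patterns: stems with 1 vowel add go- … -uv around the stem; stems with 3 vowels delete the last vowel and add -ovi.
So haver → haverus.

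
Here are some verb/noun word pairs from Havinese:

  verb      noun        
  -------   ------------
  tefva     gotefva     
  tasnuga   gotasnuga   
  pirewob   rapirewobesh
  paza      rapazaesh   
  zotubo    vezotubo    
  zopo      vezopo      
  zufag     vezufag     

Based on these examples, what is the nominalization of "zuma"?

vezuma

tefva and paza both end in -a yet inflect differently (gotefva, rapazaesh), so the final letter is not what conditions the rule; the first letter is.
"zuma" begins with z-. The stems beginning with z- (zotubo → vezotubo, zopo → vezopo, zufag → vezufag) add the prefix ve-.
So zuma → vezuma.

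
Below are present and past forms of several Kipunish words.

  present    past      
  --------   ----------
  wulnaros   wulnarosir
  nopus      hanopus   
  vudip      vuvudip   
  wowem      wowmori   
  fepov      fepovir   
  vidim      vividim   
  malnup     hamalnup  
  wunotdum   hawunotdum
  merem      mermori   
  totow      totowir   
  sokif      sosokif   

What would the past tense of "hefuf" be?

hahefuf

wowem and vidim both end in -m yet inflect differently (wowmori, vividim), so the final letter is not what conditions the rule; the last vowel is.
"hefuf" has last vowel 'u'. The stems whose last vowel is 'u' (malnup → hamalnup, wunotdum → hawunotdum, nopus → hanopus) add the prefix ha-.
The other patterns: stems whose last vowel is 'e' delete the last vowel and add -ori; stems whose last vowel is 'i' repeat the first consonant+vowel as a prefix; stems whose last vowel is 'o' add -ir.
So hefuf → hahefuf.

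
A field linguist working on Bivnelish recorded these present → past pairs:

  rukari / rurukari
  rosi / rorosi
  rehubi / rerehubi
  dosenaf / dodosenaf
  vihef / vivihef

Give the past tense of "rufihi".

Every pair shown (rukari → rurukari, rosi → rorosi, rehubi → rerehubi, …) follows the same rule: repeat the first consonant+vowel as a prefix.
So rufihi → rurufihi.

rurufihi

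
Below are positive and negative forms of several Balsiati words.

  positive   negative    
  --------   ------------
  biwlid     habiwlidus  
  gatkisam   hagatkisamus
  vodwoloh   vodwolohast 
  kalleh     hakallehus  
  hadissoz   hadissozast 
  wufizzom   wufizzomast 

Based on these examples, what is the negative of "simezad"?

vodwoloh and kalleh both end in -h yet inflect differently (vodwolohast, hakallehus), so the final letter is not what conditions the rule; the last vowel is.
"simezad" has last vowel 'a'. The one such stem in the data (gatkisam → hagatkisamus) adds ha- … -us around the stem, so the same rule applies.
So simezad → hasimezadus.

hasimezadus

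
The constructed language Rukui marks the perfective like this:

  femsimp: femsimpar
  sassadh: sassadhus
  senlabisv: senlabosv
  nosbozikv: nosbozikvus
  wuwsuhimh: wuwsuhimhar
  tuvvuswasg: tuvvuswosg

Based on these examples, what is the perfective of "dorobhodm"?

dorobhodmus

wuwsuhimh and sassadh both end in -h yet inflect differently (wuwsuhimhar, sassadhus), so the final letter is not what conditions the rule; the second-to-last letter is.
"dorobhodm" has second-to-last letter 'd'. The one such stem in the data (sassadh → sassadhus) adds -us, so the same rule applies.
So dorobhodm → dorobhodmus.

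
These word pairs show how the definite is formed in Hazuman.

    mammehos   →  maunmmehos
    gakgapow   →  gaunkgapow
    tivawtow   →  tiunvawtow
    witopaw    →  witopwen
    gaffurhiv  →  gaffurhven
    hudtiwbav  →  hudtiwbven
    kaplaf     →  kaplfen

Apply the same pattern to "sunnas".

sunnsen

gakgapow and witopaw both end in -w yet inflect differently (gaunkgapow, witopwen), so the final letter is not what conditions the rule; the last vowel is.
"sunnas" has last vowel 'a'. The stems whose last vowel is 'a' (witopaw → witopwen, hudtiwbav → hudtiwbven, kaplaf → kaplfen) delete the last vowel and add -en.
The other pattern: stems whose last vowel is 'o' insert -un- after the first vowel.
So sunnas → sunnsen.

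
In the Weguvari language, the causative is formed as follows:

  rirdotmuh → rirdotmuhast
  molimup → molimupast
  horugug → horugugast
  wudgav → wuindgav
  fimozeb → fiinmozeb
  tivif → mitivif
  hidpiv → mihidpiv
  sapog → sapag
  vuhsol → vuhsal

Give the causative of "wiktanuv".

wudgav and hidpiv both end in -v yet inflect differently (wuindgav, mihidpiv), so the final letter is not what conditions the rule; the last vowel is.
"wiktanuv" has last vowel 'u'. The stems whose last vowel is 'u' (rirdotmuh → rirdotmuhast, molimup → molimupast, horugug → horugugast) add -ast.
So wiktanuv → wiktanuvast.

wiktanuvast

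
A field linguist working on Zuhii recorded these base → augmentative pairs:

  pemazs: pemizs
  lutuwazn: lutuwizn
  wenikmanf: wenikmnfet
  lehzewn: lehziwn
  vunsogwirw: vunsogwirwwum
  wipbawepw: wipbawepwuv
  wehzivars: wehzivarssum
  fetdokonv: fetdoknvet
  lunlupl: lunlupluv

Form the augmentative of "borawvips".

borawvipsuv

vunsogwirw and wipbawepw both end in -w yet inflect differently (vunsogwirwwum, wipbawepwuv), so the final letter is not what conditions the rule; the second-to-last letter is.
"borawvips" has second-to-last letter 'p'. The stems whose second-to-last letter is 'p' (lunlupl → lunlupluv, wipbawepw → wipbawepwuv) add -uv.
The other patterns: stems whose second-to-last letter is 'n' delete the last vowel and add -et; stems whose second-to-last letter is 'r' double the final consonant and add -um; stems whose second-to-last letter is 'w' or 'z' change the last vowel to 'i'.
So borawvips → borawvipsuv.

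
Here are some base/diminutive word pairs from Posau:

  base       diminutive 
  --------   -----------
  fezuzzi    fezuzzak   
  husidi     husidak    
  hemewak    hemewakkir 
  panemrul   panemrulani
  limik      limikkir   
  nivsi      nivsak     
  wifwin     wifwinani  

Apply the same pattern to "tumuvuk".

limik and fezuzzi both have last vowel 'i' yet inflect differently (limikkir, fezuzzak), so the last vowel is not what conditions the rule; the final letter is.
"tumuvuk" ends in -k. The stems ending in -k (limik → limikkir, hemewak → hemewakkir) double the final consonant and add -ir.
So tumuvuk → tumuvukkir.

tumuvukkir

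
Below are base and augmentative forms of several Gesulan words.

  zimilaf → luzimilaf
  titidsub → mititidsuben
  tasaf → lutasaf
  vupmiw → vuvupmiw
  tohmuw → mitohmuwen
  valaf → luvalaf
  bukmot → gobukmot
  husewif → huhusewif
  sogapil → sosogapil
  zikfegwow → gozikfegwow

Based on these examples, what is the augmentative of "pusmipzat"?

lupusmipzat

zimilaf and husewif both end in -f yet inflect differently (luzimilaf, huhusewif), so the final letter is not what conditions the rule; the last vowel is.
"pusmipzat" has last vowel 'a'. The stems whose last vowel is 'a' (zimilaf → luzimilaf, valaf → luvalaf, tasaf → lutasaf) add the prefix lu-.
The other patterns: stems whose last vowel is 'u' add mi- … -en around the stem; stems whose last vowel is 'i' repeat the first consonant+vowel as a prefix; stems whose last vowel is 'o' add the prefix go-.
So pusmipzat → lupusmipzat.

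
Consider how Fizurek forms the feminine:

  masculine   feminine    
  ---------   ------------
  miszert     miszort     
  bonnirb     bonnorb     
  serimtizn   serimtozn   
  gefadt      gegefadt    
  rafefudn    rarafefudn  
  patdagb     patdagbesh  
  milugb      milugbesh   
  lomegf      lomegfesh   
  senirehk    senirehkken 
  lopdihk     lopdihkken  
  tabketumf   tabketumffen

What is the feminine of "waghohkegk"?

waghohkegkesh

miszert and gefadt both end in -t yet inflect differently (miszort, gegefadt), so the final letter is not what conditions the rule; the second-to-last letter is.
"waghohkegk" has second-to-last letter 'g'. The stems whose second-to-last letter is 'g' (patdagb → patdagbesh, milugb → milugbesh, lomegf → lomegfesh) add -esh.
So waghohkegk → waghohkegkesh.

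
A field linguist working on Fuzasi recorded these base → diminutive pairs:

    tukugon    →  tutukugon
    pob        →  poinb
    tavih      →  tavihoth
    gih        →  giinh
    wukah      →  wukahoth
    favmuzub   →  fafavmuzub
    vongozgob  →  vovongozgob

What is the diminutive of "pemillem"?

pepemillem

gih and tavih both end in -h yet inflect differently (giinh, tavihoth), so the final letter is not what conditions the rule; the number of vowels is.
"pemillem" has 3 vowels. The stems with 3 vowels (favmuzub → fafavmuzub, vongozgob → vovongozgob, tukugon → tutukugon) repeat the first consonant+vowel as a prefix.
So pemillem → pepemillem.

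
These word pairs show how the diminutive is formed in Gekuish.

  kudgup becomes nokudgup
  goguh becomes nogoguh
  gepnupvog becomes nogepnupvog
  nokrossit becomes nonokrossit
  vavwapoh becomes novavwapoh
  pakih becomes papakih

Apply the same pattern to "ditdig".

diditdig

vavwapoh and pakih both end in -h yet inflect differently (novavwapoh, papakih), so the final letter is not what conditions the rule; the last vowel is.
"ditdig" has last vowel 'i'. The stems whose last vowel is 'i' (pakih → papakih, nokrossit → nonokrossit) repeat the first consonant+vowel as a prefix.
So ditdig → diditdig.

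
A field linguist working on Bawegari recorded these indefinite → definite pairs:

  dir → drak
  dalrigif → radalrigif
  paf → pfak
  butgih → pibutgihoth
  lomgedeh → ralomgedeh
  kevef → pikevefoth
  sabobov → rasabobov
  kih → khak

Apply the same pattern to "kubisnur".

rakubisnur

paf and kevef both end in -f yet inflect differently (pfak, pikevefoth), so the final letter is not what conditions the rule; the number of vowels is.
"kubisnur" has 3 vowels. The stems with 3 vowels (sabobov → rasabobov, lomgedeh → ralomgedeh, dalrigif → radalrigif) add the prefix ra-.
The other patterns: stems with 1 vowel delete the last vowel and add -ak; stems with 2 vowels add pi- … -oth around the stem.
So kubisnur → rakubisnur.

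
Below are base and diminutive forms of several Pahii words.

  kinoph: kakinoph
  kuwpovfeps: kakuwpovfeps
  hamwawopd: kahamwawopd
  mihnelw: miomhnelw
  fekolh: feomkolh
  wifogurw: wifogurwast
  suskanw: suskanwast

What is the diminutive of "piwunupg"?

kinoph and fekolh both end in -h yet inflect differently (kakinoph, feomkolh), so the final letter is not what conditions the rule; the second-to-last letter is.
"piwunupg" has second-to-last letter 'p'. The stems whose second-to-last letter is 'p' (kinoph → kakinoph, kuwpovfeps → kakuwpovfeps, hamwawopd → kahamwawopd) add the prefix ka-.
So piwunupg → kapiwunupg.

kapiwunupg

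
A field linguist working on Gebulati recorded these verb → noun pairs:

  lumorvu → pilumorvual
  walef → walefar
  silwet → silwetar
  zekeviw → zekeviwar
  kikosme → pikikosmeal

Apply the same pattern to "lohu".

pilohual

"lohu" ends in a vowel. The stems ending in a vowel (kikosme → pikikosmeal, lumorvu → pilumorvual) add pi- … -al around the stem.
The other pattern: stems ending in a consonant add -ar.
So lohu → pilohual.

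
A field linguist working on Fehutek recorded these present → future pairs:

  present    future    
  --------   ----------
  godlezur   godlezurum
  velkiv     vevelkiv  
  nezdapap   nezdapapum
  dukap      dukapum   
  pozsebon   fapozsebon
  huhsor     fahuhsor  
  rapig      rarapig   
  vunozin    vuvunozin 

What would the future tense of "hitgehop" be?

fahitgehop

"hitgehop" has last vowel 'o'. The stems whose last vowel is 'o' (pozsebon → fapozsebon, huhsor → fahuhsor) add the prefix fa-.
So hitgehop → fahitgehop.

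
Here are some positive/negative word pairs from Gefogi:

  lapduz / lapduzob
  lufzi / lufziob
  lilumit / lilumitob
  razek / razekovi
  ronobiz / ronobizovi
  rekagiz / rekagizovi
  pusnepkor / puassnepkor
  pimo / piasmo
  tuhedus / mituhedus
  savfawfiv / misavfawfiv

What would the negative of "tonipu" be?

mitonipu

lapduz and ronobiz both end in -z yet inflect differently (lapduzob, ronobizovi), so the final letter is not what conditions the rule; the first letter is.
"tonipu" begins with t-. The one such stem in the data (tuhedus → mituhedus) adds the prefix mi-, so the same rule applies.
So tonipu → mitonipu.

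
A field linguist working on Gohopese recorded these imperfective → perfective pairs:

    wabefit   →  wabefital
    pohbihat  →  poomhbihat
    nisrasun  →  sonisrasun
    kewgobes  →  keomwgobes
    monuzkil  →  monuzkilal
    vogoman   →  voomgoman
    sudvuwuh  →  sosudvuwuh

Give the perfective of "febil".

nisrasun and vogoman both end in -n yet inflect differently (sonisrasun, voomgoman), so the final letter is not what conditions the rule; the last vowel is.
"febil" has last vowel 'i'. The stems whose last vowel is 'i' (wabefit → wabefital, monuzkil → monuzkilal) add -al.
The other patterns: stems whose last vowel is 'u' add the prefix so-; stems whose last vowel is 'a' or 'e' insert -om- after the first vowel.
So febil → febilal.

febilal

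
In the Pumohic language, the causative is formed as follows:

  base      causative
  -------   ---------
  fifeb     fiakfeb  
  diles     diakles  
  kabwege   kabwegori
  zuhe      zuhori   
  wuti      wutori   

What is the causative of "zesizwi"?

kabwege and fifeb both have last vowel 'e' yet inflect differently (kabwegori, fiakfeb), so the last vowel is not what conditions the rule; whether the stem ends in a vowel or a consonant is.
"zesizwi" ends in a vowel. The stems ending in a vowel (kabwege → kabwegori, wuti → wutori, zuhe → zuhori) drop the final letter and add -ori.
So zesizwi → zesizwori.

zesizwori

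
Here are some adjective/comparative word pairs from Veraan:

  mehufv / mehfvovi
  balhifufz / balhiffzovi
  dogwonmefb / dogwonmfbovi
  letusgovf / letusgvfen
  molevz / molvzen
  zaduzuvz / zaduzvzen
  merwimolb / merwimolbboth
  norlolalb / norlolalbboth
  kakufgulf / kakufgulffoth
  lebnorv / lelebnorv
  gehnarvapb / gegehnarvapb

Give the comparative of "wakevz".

wakvzen

balhifufz and molevz both end in -z yet inflect differently (balhiffzovi, molvzen), so the final letter is not what conditions the rule; the second-to-last letter is.
"wakevz" has second-to-last letter 'v'. The stems whose second-to-last letter is 'v' (letusgovf → letusgvfen, molevz → molvzen, zaduzuvz → zaduzvzen) delete the last vowel and add -en.
The other patterns: stems whose second-to-last letter is 'f' delete the last vowel and add -ovi; stems whose second-to-last letter is 'l' double the final consonant and add -oth; stems whose second-to-last letter is 'p' or 'r' repeat the first consonant+vowel as a prefix.
So wakevz → wakvzen.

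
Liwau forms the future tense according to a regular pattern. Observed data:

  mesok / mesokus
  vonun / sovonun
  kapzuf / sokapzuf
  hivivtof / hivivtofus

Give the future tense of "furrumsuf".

sofurrumsuf

"furrumsuf" has last vowel 'u'. The stems whose last vowel is 'u' (vonun → sovonun, kapzuf → sokapzuf) add the prefix so-.
The other pattern: stems whose last vowel is 'o' add -us.
So furrumsuf → sofurrumsuf.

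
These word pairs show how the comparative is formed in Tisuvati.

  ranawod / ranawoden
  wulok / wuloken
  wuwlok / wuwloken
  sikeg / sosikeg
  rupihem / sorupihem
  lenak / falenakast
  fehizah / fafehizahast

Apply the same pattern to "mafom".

mafomen

"mafom" has last vowel 'o'. The stems whose last vowel is 'o' (ranawod → ranawoden, wulok → wuloken, wuwlok → wuwloken) add -en.
So mafom → mafomen.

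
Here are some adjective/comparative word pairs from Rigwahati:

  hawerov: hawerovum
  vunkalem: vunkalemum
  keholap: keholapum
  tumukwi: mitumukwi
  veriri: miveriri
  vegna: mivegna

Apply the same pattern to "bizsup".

bizsupum

"bizsup" ends in a consonant. The stems ending in a consonant (hawerov → hawerovum, vunkalem → vunkalemum, keholap → keholapum) add -um.
So bizsup → bizsupum.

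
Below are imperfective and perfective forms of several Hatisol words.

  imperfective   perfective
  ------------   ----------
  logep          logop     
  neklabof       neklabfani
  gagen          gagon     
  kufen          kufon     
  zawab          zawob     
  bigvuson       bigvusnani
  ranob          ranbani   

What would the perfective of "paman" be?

pamon

"paman" has last vowel 'a'. The one such stem in the data (zawab → zawob) changes the last vowel to 'o' (as do gagen, logep), so the same rule applies.
So paman → pamon.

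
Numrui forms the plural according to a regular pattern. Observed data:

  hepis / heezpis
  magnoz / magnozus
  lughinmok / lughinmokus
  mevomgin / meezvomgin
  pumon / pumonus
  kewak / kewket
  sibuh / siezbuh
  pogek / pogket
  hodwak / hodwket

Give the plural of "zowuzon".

zowuzonus

"zowuzon" has last vowel 'o'. The stems whose last vowel is 'o' (pumon → pumonus, magnoz → magnozus, lughinmok → lughinmokus) add -us.
So zowuzon → zowuzonus.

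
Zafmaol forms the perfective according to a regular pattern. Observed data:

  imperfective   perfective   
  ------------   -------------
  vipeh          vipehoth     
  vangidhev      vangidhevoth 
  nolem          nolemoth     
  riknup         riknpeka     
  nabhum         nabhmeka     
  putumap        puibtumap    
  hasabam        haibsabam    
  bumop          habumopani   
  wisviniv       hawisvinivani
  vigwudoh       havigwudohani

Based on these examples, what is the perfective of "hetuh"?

nolem and nabhum both end in -m yet inflect differently (nolemoth, nabhmeka), so the final letter is not what conditions the rule; the last vowel is.
"hetuh" has last vowel 'u'. The stems whose last vowel is 'u' (riknup → riknpeka, nabhum → nabhmeka) delete the last vowel and add -eka.
The other patterns: stems whose last vowel is 'e' add -oth; stems whose last vowel is 'a' insert -ib- after the first vowel; stems whose last vowel is 'i' or 'o' add ha- … -ani around the stem.
So hetuh → hetheka.

hetheka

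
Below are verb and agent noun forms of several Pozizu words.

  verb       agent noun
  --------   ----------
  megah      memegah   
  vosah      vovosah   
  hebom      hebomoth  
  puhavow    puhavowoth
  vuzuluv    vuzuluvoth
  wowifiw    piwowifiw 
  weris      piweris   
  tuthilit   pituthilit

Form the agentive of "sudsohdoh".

puhavow and wowifiw both end in -w yet inflect differently (puhavowoth, piwowifiw), so the final letter is not what conditions the rule; the last vowel is.
"sudsohdoh" has last vowel 'o'. The stems whose last vowel is 'o' (hebom → hebomoth, puhavow → puhavowoth) add -oth.
So sudsohdoh → sudsohdohoth.

sudsohdohoth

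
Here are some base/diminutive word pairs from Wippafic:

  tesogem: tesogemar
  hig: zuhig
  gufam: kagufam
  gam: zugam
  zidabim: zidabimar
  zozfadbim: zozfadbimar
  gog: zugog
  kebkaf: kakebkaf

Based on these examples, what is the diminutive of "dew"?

gam and gufam both end in -m yet inflect differently (zugam, kagufam), so the final letter is not what conditions the rule; the number of vowels is.
"dew" has 1 vowel. The stems with 1 vowel (gog → zugog, hig → zuhig, gam → zugam) add the prefix zu-.
The other patterns: stems with 2 vowels add the prefix ka-; stems with 3 vowels add -ar.
So dew → zudew.

zudew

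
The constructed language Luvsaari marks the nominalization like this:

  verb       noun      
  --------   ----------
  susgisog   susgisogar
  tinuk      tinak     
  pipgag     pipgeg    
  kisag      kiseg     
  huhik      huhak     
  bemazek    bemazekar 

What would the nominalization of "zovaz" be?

zovez

pipgag and susgisog both end in -g yet inflect differently (pipgeg, susgisogar), so the final letter is not what conditions the rule; the last vowel is.
"zovaz" has last vowel 'a'. The stems whose last vowel is 'a' (pipgag → pipgeg, kisag → kiseg) change the last vowel to 'e'.
So zovaz → zovez.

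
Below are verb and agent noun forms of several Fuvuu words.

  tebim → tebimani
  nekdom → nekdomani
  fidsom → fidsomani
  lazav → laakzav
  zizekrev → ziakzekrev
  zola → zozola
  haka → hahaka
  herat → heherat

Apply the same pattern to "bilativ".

lazav and zola both have last vowel 'a' yet inflect differently (laakzav, zozola), so the last vowel is not what conditions the rule; the final letter is.
"bilativ" ends in -v. The stems ending in -v (lazav → laakzav, zizekrev → ziakzekrev) insert -ak- after the first vowel.
So bilativ → biaklativ.

biaklativ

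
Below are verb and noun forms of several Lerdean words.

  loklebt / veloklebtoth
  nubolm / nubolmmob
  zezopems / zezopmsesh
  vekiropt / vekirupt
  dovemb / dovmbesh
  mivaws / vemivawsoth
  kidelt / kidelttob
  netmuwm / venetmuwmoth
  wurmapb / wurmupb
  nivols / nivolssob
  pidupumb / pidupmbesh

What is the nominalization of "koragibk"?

"koragibk" has second-to-last letter 'b'. The one such stem in the data (loklebt → veloklebtoth) adds ve- … -oth around the stem, so the same rule applies.
So koragibk → vekoragibkoth.

vekoragibkoth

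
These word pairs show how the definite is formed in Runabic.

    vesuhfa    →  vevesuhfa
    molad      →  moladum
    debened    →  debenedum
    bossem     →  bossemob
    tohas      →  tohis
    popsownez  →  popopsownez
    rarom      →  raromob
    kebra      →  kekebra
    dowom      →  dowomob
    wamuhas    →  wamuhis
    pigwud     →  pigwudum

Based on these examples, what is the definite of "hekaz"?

hehekaz

"hekaz" ends in -z. The one such stem in the data (popsownez → popopsownez) repeats the first consonant+vowel as a prefix (as do vesuhfa, kebra), so the same rule applies.
The other patterns: stems ending in -m add -ob; stems ending in -s change the last vowel to 'i'; stems ending in -d add -um.
So hekaz → hehekaz.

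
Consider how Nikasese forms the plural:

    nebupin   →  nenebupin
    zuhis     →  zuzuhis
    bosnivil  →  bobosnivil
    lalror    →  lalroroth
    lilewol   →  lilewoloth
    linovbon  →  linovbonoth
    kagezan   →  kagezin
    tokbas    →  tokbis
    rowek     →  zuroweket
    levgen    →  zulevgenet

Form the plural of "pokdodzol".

"pokdodzol" has last vowel 'o'. The stems whose last vowel is 'o' (lalror → lalroroth, lilewol → lilewoloth, linovbon → linovbonoth) add -oth.
The other patterns: stems whose last vowel is 'i' repeat the first consonant+vowel as a prefix; stems whose last vowel is 'a' change the last vowel to 'i'; stems whose last vowel is 'e' add zu- … -et around the stem.
So pokdodzol → pokdodzoloth.

pokdodzoloth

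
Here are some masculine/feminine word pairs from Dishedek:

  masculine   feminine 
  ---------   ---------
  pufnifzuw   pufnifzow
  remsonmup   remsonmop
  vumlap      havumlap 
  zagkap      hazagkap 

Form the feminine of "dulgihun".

dulgihon

remsonmup and vumlap both end in -p yet inflect differently (remsonmop, havumlap), so the final letter is not what conditions the rule; the last vowel is.
"dulgihun" has last vowel 'u'. The stems whose last vowel is 'u' (pufnifzuw → pufnifzow, remsonmup → remsonmop) change the last vowel to 'o'.
So dulgihun → dulgihon.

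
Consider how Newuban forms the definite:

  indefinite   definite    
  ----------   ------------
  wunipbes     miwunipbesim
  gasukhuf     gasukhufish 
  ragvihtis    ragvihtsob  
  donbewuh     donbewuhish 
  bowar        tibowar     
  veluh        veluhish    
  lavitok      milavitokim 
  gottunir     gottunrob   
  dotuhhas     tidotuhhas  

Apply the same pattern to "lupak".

ragvihtis and dotuhhas both end in -s yet inflect differently (ragvihtsob, tidotuhhas), so the final letter is not what conditions the rule; the last vowel is.
"lupak" has last vowel 'a'. The stems whose last vowel is 'a' (dotuhhas → tidotuhhas, bowar → tibowar) add the prefix ti-.
The other patterns: stems whose last vowel is 'i' delete the last vowel and add -ob; stems whose last vowel is 'u' add -ish; stems whose last vowel is 'e' or 'o' add mi- … -im around the stem.
So lupak → tilupak.

tilupak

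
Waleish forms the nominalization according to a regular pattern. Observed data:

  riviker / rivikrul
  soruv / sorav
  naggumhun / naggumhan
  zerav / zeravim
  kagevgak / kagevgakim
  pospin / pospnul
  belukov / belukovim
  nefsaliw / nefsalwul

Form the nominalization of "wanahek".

belukov and soruv both end in -v yet inflect differently (belukovim, sorav), so the final letter is not what conditions the rule; the last vowel is.
"wanahek" has last vowel 'e'. The one such stem in the data (riviker → rivikrul) deletes the last vowel and adds -ul (as do nefsaliw, pospin), so the same rule applies.
The other patterns: stems whose last vowel is 'a' or 'o' add -im; stems whose last vowel is 'u' change the last vowel to 'a'.
So wanahek → wanahkul.

wanahkul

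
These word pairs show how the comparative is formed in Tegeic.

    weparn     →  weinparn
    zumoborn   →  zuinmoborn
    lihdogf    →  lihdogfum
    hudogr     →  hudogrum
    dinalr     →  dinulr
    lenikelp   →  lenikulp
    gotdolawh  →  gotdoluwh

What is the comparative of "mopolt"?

mopult

hudogr and dinalr both end in -r yet inflect differently (hudogrum, dinulr), so the final letter is not what conditions the rule; the second-to-last letter is.
"mopolt" has second-to-last letter 'l'. The stems whose second-to-last letter is 'l' (dinalr → dinulr, lenikelp → lenikulp) change the last vowel to 'u'.
The other patterns: stems whose second-to-last letter is 'r' insert -in- after the first vowel; stems whose second-to-last letter is 'g' add -um.
So mopolt → mopult.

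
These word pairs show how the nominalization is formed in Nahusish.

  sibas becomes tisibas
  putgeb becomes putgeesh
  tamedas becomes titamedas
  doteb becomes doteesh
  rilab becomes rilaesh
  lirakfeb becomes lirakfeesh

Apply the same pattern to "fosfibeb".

fosfibeesh

rilab and tamedas both have last vowel 'a' yet inflect differently (rilaesh, titamedas), so the last vowel is not what conditions the rule; the final letter is.
"fosfibeb" ends in -b. The stems ending in -b (doteb → doteesh, lirakfeb → lirakfeesh, putgeb → putgeesh) drop the final letter and add -esh.
So fosfibeb → fosfibeesh.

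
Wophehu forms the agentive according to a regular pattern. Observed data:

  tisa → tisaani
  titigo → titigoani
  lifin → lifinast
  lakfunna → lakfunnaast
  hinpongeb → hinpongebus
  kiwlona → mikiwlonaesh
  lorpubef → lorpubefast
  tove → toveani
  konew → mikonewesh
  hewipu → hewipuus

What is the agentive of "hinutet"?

hinutetus

kiwlona and tisa both end in -a yet inflect differently (mikiwlonaesh, tisaani), so the final letter is not what conditions the rule; the first letter is.
"hinutet" begins with h-. The stems beginning with h- (hewipu → hewipuus, hinpongeb → hinpongebus) add -us.
So hinutet → hinutetus.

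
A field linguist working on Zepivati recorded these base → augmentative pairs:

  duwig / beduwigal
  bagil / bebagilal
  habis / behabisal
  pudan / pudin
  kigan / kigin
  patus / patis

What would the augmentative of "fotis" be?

befotisal

"fotis" has last vowel 'i'. The stems whose last vowel is 'i' (duwig → beduwigal, bagil → bebagilal, habis → behabisal) add be- … -al around the stem.
The other pattern: stems whose last vowel is 'a' or 'u' change the last vowel to 'i'.
So fotis → befotisal.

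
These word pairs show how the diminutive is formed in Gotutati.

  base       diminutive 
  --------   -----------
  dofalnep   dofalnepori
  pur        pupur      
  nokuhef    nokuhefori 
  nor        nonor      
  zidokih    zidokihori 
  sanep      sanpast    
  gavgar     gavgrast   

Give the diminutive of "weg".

weweg

nor and gavgar both end in -r yet inflect differently (nonor, gavgrast), so the final letter is not what conditions the rule; the number of vowels is.
"weg" has 1 vowel. The stems with 1 vowel (nor → nonor, pur → pupur) repeat the first consonant+vowel as a prefix.
The other patterns: stems with 2 vowels delete the last vowel and add -ast; stems with 3 vowels add -ori.
So weg → weweg.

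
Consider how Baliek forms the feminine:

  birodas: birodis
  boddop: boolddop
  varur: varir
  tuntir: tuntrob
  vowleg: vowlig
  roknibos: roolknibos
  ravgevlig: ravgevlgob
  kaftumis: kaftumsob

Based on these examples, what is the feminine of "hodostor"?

"hodostor" has last vowel 'o'. The stems whose last vowel is 'o' (roknibos → roolknibos, boddop → boolddop) insert -ol- after the first vowel.
The other patterns: stems whose last vowel is 'i' delete the last vowel and add -ob; stems whose last vowel is 'a', 'e' or 'u' change the last vowel to 'i'.
So hodostor → hooldostor.

hooldostor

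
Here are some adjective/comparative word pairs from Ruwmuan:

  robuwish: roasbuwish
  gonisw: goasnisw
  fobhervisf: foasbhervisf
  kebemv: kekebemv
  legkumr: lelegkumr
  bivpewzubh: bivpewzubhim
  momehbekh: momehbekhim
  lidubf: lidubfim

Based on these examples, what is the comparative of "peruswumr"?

peperuswumr

"peruswumr" has second-to-last letter 'm'. The stems whose second-to-last letter is 'm' (kebemv → kekebemv, legkumr → lelegkumr) repeat the first consonant+vowel as a prefix.
The other patterns: stems whose second-to-last letter is 's' insert -as- after the first vowel; stems whose second-to-last letter is 'b' or 'k' add -im.
So peruswumr → peperuswumr.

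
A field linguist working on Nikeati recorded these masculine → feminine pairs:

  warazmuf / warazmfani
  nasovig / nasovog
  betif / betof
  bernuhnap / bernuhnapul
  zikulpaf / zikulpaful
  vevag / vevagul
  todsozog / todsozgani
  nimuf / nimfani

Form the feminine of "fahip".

fahop

"fahip" has last vowel 'i'. The stems whose last vowel is 'i' (betif → betof, nasovig → nasovog) change the last vowel to 'o'.
So fahip → fahop.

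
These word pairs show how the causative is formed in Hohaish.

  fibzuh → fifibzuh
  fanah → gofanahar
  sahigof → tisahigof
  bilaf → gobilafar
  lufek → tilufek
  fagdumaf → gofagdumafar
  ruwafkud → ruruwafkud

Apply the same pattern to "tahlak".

gotahlakar

fibzuh and fanah both end in -h yet inflect differently (fifibzuh, gofanahar), so the final letter is not what conditions the rule; the last vowel is.
"tahlak" has last vowel 'a'. The stems whose last vowel is 'a' (fagdumaf → gofagdumafar, bilaf → gobilafar, fanah → gofanahar) add go- … -ar around the stem.
The other patterns: stems whose last vowel is 'u' repeat the first consonant+vowel as a prefix; stems whose last vowel is 'e' or 'o' add the prefix ti-.
So tahlak → gotahlakar.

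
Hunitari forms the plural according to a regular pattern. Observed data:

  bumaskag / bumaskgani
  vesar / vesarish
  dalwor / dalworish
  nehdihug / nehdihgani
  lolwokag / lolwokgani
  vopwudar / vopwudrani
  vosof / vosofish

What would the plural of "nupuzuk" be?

nupuzkani

"nupuzuk" has 3 vowels. The stems with 3 vowels (bumaskag → bumaskgani, vopwudar → vopwudrani, nehdihug → nehdihgani) delete the last vowel and add -ani.
The other pattern: stems with 2 vowels add -ish.
So nupuzuk → nupuzkani.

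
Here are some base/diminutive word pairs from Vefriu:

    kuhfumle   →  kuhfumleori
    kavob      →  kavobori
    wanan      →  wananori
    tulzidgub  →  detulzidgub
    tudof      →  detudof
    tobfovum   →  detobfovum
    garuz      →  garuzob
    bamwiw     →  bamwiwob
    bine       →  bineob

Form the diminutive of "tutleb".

"tutleb" begins with t-. The stems beginning with t- (tulzidgub → detulzidgub, tudof → detudof, tobfovum → detobfovum) add the prefix de-.
The other patterns: stems beginning with k- or w- add -ori; stems beginning with b- or g- add -ob.
So tutleb → detutleb.

detutleb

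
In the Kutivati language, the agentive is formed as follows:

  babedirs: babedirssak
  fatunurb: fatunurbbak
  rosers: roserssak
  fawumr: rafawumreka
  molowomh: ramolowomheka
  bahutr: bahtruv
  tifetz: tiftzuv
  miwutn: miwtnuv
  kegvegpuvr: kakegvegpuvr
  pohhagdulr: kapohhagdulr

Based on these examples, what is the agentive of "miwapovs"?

kamiwapovs

"miwapovs" has second-to-last letter 'v'. The one such stem in the data (kegvegpuvr → kakegvegpuvr) adds the prefix ka-, so the same rule applies.
The other patterns: stems whose second-to-last letter is 'r' double the final consonant and add -ak; stems whose second-to-last letter is 'm' add ra- … -eka around the stem; stems whose second-to-last letter is 't' delete the last vowel and add -uv.
So miwapovs → kamiwapovs.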